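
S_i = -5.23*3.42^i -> [-5.23, -17.89, -61.17, -209.21, -715.49]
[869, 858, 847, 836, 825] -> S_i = 869 + -11*i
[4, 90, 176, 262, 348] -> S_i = 4 + 86*i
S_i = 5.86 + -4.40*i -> [5.86, 1.46, -2.94, -7.34, -11.74]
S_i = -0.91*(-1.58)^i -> [-0.91, 1.44, -2.27, 3.59, -5.67]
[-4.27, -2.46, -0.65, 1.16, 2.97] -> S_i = -4.27 + 1.81*i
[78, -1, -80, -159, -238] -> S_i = 78 + -79*i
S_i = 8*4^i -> [8, 32, 128, 512, 2048]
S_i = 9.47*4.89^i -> [9.47, 46.31, 226.45, 1107.33, 5414.84]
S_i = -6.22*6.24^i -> [-6.22, -38.81, -242.19, -1511.28, -9430.37]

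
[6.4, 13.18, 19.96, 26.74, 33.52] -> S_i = 6.40 + 6.78*i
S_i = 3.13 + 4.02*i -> [3.13, 7.15, 11.17, 15.19, 19.21]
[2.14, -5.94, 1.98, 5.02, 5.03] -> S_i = Random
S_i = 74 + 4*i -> [74, 78, 82, 86, 90]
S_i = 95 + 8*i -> [95, 103, 111, 119, 127]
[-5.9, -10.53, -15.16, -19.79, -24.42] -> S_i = -5.90 + -4.63*i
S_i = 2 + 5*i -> [2, 7, 12, 17, 22]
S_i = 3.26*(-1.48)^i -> [3.26, -4.82, 7.14, -10.57, 15.64]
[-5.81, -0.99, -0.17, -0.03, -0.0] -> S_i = -5.81*0.17^i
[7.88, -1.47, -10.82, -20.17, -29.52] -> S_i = 7.88 + -9.35*i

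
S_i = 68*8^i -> [68, 544, 4352, 34816, 278528]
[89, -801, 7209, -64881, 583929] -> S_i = 89*-9^i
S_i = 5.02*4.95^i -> [5.02, 24.85, 123.0, 608.86, 3013.87]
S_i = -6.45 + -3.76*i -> [-6.45, -10.21, -13.97, -17.73, -21.49]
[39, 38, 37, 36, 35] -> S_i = 39 + -1*i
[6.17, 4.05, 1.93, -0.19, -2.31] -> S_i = 6.17 + -2.12*i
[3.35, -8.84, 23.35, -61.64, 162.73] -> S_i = 3.35*(-2.64)^i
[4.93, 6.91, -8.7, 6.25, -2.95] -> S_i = Random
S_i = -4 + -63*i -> [-4, -67, -130, -193, -256]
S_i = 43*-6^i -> [43, -258, 1548, -9288, 55728]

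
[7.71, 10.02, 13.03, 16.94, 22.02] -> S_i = 7.71*1.30^i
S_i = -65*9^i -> [-65, -585, -5265, -47385, -426465]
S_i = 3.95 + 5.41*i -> [3.95, 9.36, 14.77, 20.18, 25.59]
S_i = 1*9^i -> [1, 9, 81, 729, 6561]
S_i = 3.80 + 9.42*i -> [3.8, 13.22, 22.64, 32.06, 41.48]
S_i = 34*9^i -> [34, 306, 2754, 24786, 223074]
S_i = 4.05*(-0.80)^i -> [4.05, -3.24, 2.59, -2.07, 1.66]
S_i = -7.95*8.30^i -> [-7.95, -65.99, -547.68, -4545.71, -37729.37]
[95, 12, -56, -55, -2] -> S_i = Random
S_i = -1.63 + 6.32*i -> [-1.63, 4.69, 11.01, 17.33, 23.65]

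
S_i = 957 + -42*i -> [957, 915, 873, 831, 789]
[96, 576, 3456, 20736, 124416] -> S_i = 96*6^i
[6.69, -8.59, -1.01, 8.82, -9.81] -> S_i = Random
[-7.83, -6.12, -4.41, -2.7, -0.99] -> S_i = -7.83 + 1.71*i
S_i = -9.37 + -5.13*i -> [-9.37, -14.5, -19.63, -24.76, -29.89]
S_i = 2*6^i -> [2, 12, 72, 432, 2592]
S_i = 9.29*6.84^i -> [9.29, 63.54, 434.64, 2972.93, 20334.81]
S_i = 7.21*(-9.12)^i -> [7.21, -65.76, 599.69, -5469.15, 49878.64]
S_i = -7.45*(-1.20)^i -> [-7.45, 8.94, -10.73, 12.87, -15.45]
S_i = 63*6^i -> [63, 378, 2268, 13608, 81648]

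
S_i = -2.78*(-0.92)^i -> [-2.78, 2.56, -2.35, 2.16, -1.99]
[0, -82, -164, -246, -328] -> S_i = 0 + -82*i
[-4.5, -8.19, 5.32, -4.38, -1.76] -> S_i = Random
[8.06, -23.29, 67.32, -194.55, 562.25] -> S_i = 8.06*(-2.89)^i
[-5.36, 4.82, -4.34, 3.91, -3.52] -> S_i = -5.36*(-0.90)^i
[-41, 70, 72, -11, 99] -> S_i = Random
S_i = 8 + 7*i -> [8, 15, 22, 29, 36]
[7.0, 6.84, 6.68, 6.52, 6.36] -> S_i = 7.00 + -0.16*i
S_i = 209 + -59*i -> [209, 150, 91, 32, -27]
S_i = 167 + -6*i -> [167, 161, 155, 149, 143]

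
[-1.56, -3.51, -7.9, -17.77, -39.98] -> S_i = -1.56*2.25^i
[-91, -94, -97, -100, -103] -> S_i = -91 + -3*i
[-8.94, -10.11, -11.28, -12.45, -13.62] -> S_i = -8.94 + -1.17*i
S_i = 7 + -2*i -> [7, 5, 3, 1, -1]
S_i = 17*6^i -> [17, 102, 612, 3672, 22032]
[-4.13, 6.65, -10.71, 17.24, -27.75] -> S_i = -4.13*(-1.61)^i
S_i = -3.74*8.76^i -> [-3.74, -32.76, -287.0, -2514.11, -22023.59]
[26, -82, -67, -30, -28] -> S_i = Random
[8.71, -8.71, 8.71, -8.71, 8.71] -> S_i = 8.71*(-1.00)^i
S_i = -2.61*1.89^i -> [-2.61, -4.93, -9.32, -17.62, -33.3]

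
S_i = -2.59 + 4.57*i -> [-2.59, 1.98, 6.55, 11.12, 15.69]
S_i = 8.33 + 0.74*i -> [8.33, 9.07, 9.81, 10.55, 11.29]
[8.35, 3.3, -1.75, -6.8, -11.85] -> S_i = 8.35 + -5.05*i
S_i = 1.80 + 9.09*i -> [1.8, 10.89, 19.98, 29.07, 38.16]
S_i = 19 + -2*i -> [19, 17, 15, 13, 11]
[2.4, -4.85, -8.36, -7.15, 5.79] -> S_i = Random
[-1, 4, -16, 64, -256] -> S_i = -1*-4^i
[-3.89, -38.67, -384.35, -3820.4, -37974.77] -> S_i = -3.89*9.94^i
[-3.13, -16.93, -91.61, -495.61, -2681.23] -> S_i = -3.13*5.41^i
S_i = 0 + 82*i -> [0, 82, 164, 246, 328]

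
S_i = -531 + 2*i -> [-531, -529, -527, -525, -523]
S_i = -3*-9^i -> [-3, 27, -243, 2187, -19683]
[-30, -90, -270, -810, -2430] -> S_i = -30*3^i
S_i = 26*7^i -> [26, 182, 1274, 8918, 62426]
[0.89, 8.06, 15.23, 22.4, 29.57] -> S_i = 0.89 + 7.17*i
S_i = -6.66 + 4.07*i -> [-6.66, -2.59, 1.48, 5.55, 9.62]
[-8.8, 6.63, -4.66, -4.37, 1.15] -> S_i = Random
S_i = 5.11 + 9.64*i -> [5.11, 14.75, 24.39, 34.03, 43.67]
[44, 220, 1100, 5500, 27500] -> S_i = 44*5^i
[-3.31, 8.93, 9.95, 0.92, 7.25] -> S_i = Random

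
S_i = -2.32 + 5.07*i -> [-2.32, 2.75, 7.82, 12.89, 17.96]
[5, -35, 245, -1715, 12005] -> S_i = 5*-7^i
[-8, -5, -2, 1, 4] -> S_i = -8 + 3*i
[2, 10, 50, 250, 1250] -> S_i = 2*5^i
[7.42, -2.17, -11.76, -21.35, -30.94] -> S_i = 7.42 + -9.59*i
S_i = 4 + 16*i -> [4, 20, 36, 52, 68]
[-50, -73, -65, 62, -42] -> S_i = Random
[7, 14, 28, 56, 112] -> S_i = 7*2^i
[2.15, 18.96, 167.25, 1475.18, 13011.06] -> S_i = 2.15*8.82^i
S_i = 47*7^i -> [47, 329, 2303, 16121, 112847]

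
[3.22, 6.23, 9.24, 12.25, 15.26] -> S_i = 3.22 + 3.01*i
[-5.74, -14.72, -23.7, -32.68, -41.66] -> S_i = -5.74 + -8.98*i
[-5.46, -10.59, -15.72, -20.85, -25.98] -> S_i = -5.46 + -5.13*i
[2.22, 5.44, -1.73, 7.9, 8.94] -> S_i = Random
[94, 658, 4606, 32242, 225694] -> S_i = 94*7^i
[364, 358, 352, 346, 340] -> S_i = 364 + -6*i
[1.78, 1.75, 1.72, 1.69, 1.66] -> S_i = 1.78 + -0.03*i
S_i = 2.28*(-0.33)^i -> [2.28, -0.75, 0.25, -0.08, 0.03]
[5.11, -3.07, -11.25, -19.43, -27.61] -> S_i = 5.11 + -8.18*i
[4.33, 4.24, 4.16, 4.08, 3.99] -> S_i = 4.33*0.98^i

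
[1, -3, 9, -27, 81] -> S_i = 1*-3^i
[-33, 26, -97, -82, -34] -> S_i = Random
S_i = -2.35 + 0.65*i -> [-2.35, -1.7, -1.05, -0.4, 0.25]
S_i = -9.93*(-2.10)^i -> [-9.93, 20.85, -43.79, 91.96, -193.12]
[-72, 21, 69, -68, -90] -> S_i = Random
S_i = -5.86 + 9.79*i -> [-5.86, 3.93, 13.72, 23.51, 33.3]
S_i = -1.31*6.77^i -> [-1.31, -8.87, -60.04, -406.48, -2751.86]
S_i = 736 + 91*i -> [736, 827, 918, 1009, 1100]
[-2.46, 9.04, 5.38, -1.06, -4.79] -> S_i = Random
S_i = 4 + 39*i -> [4, 43, 82, 121, 160]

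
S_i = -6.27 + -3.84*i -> [-6.27, -10.11, -13.95, -17.79, -21.63]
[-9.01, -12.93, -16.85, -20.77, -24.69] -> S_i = -9.01 + -3.92*i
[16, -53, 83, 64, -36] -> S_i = Random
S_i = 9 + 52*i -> [9, 61, 113, 165, 217]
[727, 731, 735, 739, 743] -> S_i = 727 + 4*i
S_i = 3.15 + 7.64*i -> [3.15, 10.79, 18.43, 26.07, 33.71]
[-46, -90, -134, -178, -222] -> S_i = -46 + -44*i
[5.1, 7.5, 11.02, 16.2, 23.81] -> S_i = 5.10*1.47^i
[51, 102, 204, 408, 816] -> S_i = 51*2^i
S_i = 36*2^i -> [36, 72, 144, 288, 576]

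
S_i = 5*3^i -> [5, 15, 45, 135, 405]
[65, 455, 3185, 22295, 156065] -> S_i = 65*7^i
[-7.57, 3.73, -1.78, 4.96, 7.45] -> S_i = Random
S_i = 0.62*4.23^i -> [0.62, 2.62, 11.09, 46.93, 198.5]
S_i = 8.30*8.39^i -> [8.3, 69.64, 584.25, 4901.89, 41126.9]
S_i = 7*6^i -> [7, 42, 252, 1512, 9072]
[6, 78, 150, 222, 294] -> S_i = 6 + 72*i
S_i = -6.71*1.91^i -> [-6.71, -12.82, -24.48, -46.75, -89.3]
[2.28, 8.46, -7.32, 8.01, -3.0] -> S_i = Random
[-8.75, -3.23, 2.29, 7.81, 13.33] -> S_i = -8.75 + 5.52*i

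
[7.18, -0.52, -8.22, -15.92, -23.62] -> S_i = 7.18 + -7.70*i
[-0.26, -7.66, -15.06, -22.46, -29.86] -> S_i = -0.26 + -7.40*i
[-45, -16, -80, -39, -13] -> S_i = Random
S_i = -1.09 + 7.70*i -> [-1.09, 6.61, 14.31, 22.01, 29.71]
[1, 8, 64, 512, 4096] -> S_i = 1*8^i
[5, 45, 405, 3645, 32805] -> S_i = 5*9^i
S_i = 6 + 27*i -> [6, 33, 60, 87, 114]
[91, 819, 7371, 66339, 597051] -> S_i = 91*9^i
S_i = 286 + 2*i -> [286, 288, 290, 292, 294]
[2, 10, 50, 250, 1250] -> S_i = 2*5^i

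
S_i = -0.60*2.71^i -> [-0.6, -1.63, -4.41, -11.94, -32.36]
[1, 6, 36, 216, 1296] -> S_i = 1*6^i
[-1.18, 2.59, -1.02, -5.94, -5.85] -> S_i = Random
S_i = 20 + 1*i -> [20, 21, 22, 23, 24]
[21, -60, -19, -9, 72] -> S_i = Random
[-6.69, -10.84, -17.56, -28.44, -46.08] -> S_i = -6.69*1.62^i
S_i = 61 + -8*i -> [61, 53, 45, 37, 29]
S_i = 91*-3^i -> [91, -273, 819, -2457, 7371]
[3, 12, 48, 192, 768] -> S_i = 3*4^i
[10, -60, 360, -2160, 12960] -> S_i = 10*-6^i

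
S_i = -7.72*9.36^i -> [-7.72, -72.26, -676.35, -6330.6, -59254.41]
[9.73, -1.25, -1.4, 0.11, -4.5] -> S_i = Random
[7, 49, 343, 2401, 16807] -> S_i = 7*7^i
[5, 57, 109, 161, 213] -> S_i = 5 + 52*i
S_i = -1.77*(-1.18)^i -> [-1.77, 2.09, -2.46, 2.91, -3.43]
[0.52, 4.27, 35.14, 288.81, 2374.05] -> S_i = 0.52*8.22^i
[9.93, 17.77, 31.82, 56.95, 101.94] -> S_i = 9.93*1.79^i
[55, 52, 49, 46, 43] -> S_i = 55 + -3*i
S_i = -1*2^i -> [-1, -2, -4, -8, -16]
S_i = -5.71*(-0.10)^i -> [-5.71, 0.57, -0.06, 0.01, -0.0]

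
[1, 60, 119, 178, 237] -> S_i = 1 + 59*i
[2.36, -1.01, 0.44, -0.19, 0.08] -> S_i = 2.36*(-0.43)^i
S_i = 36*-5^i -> [36, -180, 900, -4500, 22500]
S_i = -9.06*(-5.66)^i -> [-9.06, 51.28, -290.24, 1642.77, -9298.09]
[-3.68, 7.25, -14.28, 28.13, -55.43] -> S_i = -3.68*(-1.97)^i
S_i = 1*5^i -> [1, 5, 25, 125, 625]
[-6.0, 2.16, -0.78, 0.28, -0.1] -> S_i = -6.00*(-0.36)^i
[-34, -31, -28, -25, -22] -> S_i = -34 + 3*i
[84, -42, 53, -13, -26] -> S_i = Random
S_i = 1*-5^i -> [1, -5, 25, -125, 625]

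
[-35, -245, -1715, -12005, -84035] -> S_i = -35*7^i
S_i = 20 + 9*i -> [20, 29, 38, 47, 56]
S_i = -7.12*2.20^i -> [-7.12, -15.66, -34.46, -75.81, -166.79]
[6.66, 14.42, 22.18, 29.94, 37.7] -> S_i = 6.66 + 7.76*i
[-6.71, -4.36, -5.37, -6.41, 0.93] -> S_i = Random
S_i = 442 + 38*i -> [442, 480, 518, 556, 594]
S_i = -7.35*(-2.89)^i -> [-7.35, 21.24, -61.39, 177.41, -512.72]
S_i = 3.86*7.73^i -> [3.86, 29.84, 230.65, 1782.9, 13781.78]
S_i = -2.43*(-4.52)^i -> [-2.43, 10.98, -49.65, 224.4, -1014.29]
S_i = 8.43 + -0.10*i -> [8.43, 8.33, 8.23, 8.13, 8.03]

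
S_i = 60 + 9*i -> [60, 69, 78, 87, 96]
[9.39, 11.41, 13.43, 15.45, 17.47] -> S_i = 9.39 + 2.02*i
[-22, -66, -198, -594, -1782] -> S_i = -22*3^i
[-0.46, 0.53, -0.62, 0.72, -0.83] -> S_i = -0.46*(-1.16)^i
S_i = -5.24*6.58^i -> [-5.24, -34.48, -226.87, -1492.83, -9822.79]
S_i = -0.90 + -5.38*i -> [-0.9, -6.28, -11.66, -17.04, -22.42]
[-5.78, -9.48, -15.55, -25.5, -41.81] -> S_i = -5.78*1.64^i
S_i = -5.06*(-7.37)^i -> [-5.06, 37.29, -274.84, 2025.6, -14928.65]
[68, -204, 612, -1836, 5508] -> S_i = 68*-3^i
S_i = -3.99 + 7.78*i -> [-3.99, 3.79, 11.57, 19.35, 27.13]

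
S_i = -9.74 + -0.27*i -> [-9.74, -10.01, -10.28, -10.55, -10.82]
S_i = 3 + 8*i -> [3, 11, 19, 27, 35]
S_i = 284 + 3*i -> [284, 287, 290, 293, 296]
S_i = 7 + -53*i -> [7, -46, -99, -152, -205]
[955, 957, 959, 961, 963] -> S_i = 955 + 2*i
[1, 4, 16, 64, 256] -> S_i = 1*4^i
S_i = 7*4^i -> [7, 28, 112, 448, 1792]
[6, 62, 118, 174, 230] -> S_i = 6 + 56*i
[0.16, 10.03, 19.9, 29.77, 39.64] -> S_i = 0.16 + 9.87*i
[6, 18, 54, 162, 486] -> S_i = 6*3^i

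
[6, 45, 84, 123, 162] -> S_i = 6 + 39*i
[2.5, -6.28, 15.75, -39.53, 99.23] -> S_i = 2.50*(-2.51)^i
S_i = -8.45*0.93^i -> [-8.45, -7.86, -7.31, -6.8, -6.32]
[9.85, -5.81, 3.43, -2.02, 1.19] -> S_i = 9.85*(-0.59)^i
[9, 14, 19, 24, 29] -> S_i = 9 + 5*i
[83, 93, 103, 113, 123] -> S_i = 83 + 10*i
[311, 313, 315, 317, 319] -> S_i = 311 + 2*i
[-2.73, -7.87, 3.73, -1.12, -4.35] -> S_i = Random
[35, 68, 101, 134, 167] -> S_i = 35 + 33*i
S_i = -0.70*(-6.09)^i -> [-0.7, 4.26, -25.96, 158.11, -962.87]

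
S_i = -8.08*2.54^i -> [-8.08, -20.52, -52.13, -132.41, -336.31]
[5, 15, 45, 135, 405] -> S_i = 5*3^i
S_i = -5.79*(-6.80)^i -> [-5.79, 39.37, -267.73, 1820.56, -12379.82]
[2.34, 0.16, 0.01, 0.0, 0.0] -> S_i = 2.34*0.07^i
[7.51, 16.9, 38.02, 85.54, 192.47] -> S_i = 7.51*2.25^i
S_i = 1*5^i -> [1, 5, 25, 125, 625]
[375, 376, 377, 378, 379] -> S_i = 375 + 1*i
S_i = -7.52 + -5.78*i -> [-7.52, -13.3, -19.08, -24.86, -30.64]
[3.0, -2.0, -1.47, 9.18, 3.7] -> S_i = Random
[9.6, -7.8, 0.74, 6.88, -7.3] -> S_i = Random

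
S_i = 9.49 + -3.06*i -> [9.49, 6.43, 3.37, 0.31, -2.75]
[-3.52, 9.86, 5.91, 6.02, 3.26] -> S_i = Random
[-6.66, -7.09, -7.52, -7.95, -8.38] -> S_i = -6.66 + -0.43*i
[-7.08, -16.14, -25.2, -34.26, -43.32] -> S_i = -7.08 + -9.06*i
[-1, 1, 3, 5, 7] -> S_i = -1 + 2*i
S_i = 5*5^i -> [5, 25, 125, 625, 3125]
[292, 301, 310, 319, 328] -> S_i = 292 + 9*i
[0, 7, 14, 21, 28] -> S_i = 0 + 7*i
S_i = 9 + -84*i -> [9, -75, -159, -243, -327]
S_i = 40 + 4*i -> [40, 44, 48, 52, 56]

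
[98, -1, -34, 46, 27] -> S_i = Random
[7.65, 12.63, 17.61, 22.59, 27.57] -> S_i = 7.65 + 4.98*i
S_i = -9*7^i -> [-9, -63, -441, -3087, -21609]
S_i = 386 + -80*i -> [386, 306, 226, 146, 66]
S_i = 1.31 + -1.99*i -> [1.31, -0.68, -2.67, -4.66, -6.65]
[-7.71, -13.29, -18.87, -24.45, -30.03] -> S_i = -7.71 + -5.58*i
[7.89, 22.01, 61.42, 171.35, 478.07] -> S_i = 7.89*2.79^i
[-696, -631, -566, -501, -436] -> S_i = -696 + 65*i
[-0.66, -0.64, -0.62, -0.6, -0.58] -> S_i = -0.66*0.97^i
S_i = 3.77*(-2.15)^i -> [3.77, -8.11, 17.43, -37.47, 80.56]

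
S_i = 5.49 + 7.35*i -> [5.49, 12.84, 20.19, 27.54, 34.89]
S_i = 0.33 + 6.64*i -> [0.33, 6.97, 13.61, 20.25, 26.89]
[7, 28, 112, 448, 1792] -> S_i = 7*4^i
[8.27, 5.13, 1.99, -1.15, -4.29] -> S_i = 8.27 + -3.14*i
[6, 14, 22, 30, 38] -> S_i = 6 + 8*i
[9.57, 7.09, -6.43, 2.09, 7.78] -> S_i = Random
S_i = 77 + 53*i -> [77, 130, 183, 236, 289]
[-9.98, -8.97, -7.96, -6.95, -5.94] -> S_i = -9.98 + 1.01*i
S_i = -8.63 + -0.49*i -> [-8.63, -9.12, -9.61, -10.1, -10.59]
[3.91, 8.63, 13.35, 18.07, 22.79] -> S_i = 3.91 + 4.72*i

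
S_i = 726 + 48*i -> [726, 774, 822, 870, 918]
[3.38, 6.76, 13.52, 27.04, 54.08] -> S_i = 3.38*2.00^i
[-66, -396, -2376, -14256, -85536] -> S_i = -66*6^i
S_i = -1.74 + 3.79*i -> [-1.74, 2.05, 5.84, 9.63, 13.42]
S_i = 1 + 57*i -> [1, 58, 115, 172, 229]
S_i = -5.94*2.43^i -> [-5.94, -14.43, -35.08, -85.23, -207.11]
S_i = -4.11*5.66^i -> [-4.11, -23.26, -131.67, -745.23, -4218.01]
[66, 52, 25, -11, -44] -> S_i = Random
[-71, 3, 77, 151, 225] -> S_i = -71 + 74*i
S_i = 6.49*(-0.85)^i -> [6.49, -5.52, 4.69, -3.99, 3.39]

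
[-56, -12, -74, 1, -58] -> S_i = Random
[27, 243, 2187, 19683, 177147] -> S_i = 27*9^i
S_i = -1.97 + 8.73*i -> [-1.97, 6.76, 15.49, 24.22, 32.95]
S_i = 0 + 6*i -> [0, 6, 12, 18, 24]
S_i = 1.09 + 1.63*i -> [1.09, 2.72, 4.35, 5.98, 7.61]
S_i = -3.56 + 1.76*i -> [-3.56, -1.8, -0.04, 1.72, 3.48]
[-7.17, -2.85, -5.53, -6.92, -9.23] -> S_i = Random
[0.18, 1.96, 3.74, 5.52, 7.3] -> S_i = 0.18 + 1.78*i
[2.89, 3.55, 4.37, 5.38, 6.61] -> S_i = 2.89*1.23^i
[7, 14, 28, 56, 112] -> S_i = 7*2^i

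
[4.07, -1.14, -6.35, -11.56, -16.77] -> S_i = 4.07 + -5.21*i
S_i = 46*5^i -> [46, 230, 1150, 5750, 28750]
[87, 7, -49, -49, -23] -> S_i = Random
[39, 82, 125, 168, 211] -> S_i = 39 + 43*i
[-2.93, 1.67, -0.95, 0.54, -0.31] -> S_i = -2.93*(-0.57)^i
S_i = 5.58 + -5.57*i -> [5.58, 0.01, -5.56, -11.13, -16.7]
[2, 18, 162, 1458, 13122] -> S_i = 2*9^i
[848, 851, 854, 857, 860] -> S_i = 848 + 3*i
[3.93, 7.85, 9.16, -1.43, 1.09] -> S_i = Random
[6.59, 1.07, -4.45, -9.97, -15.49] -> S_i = 6.59 + -5.52*i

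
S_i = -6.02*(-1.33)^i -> [-6.02, 8.01, -10.65, 14.16, -18.84]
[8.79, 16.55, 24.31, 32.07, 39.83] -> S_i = 8.79 + 7.76*i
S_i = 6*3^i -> [6, 18, 54, 162, 486]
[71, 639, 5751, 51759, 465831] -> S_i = 71*9^i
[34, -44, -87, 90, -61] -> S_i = Random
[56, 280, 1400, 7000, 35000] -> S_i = 56*5^i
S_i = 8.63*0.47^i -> [8.63, 4.06, 1.91, 0.9, 0.42]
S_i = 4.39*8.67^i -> [4.39, 38.06, 329.99, 2861.03, 24805.1]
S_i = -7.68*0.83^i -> [-7.68, -6.37, -5.29, -4.39, -3.64]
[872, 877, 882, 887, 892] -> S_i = 872 + 5*i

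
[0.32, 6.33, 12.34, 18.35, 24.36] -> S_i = 0.32 + 6.01*i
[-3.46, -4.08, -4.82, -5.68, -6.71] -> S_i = -3.46*1.18^i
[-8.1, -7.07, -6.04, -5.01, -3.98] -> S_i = -8.10 + 1.03*i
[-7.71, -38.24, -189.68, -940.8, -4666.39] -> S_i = -7.71*4.96^i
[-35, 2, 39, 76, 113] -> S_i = -35 + 37*i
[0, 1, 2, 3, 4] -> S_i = 0 + 1*i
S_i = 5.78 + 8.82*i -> [5.78, 14.6, 23.42, 32.24, 41.06]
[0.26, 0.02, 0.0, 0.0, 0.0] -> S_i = 0.26*0.09^i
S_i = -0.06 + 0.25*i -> [-0.06, 0.19, 0.44, 0.69, 0.94]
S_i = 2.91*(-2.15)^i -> [2.91, -6.26, 13.45, -28.92, 62.18]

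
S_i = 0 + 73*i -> [0, 73, 146, 219, 292]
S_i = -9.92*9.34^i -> [-9.92, -92.65, -865.38, -8082.62, -75491.7]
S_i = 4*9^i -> [4, 36, 324, 2916, 26244]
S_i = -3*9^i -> [-3, -27, -243, -2187, -19683]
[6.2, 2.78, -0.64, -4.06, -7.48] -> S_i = 6.20 + -3.42*i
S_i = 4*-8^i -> [4, -32, 256, -2048, 16384]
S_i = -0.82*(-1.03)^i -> [-0.82, 0.84, -0.87, 0.9, -0.92]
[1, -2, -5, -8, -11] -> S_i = 1 + -3*i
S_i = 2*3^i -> [2, 6, 18, 54, 162]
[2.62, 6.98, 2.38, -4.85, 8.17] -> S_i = Random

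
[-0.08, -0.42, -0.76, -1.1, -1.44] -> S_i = -0.08 + -0.34*i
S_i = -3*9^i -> [-3, -27, -243, -2187, -19683]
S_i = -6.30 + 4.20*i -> [-6.3, -2.1, 2.1, 6.3, 10.5]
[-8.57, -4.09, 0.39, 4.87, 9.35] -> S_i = -8.57 + 4.48*i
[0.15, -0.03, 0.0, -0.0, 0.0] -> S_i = 0.15*(-0.17)^i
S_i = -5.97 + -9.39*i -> [-5.97, -15.36, -24.75, -34.14, -43.53]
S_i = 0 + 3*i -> [0, 3, 6, 9, 12]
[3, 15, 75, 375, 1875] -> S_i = 3*5^i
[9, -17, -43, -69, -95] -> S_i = 9 + -26*i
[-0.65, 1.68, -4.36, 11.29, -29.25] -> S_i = -0.65*(-2.59)^i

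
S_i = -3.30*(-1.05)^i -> [-3.3, 3.46, -3.64, 3.82, -4.01]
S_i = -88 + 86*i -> [-88, -2, 84, 170, 256]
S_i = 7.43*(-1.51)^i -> [7.43, -11.22, 16.94, -25.58, 38.63]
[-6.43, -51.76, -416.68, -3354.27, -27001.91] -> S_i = -6.43*8.05^i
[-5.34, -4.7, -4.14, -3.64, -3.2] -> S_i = -5.34*0.88^i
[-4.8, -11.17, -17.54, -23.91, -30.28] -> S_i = -4.80 + -6.37*i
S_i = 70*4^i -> [70, 280, 1120, 4480, 17920]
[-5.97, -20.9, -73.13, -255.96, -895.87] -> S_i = -5.97*3.50^i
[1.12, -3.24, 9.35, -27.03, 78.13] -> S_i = 1.12*(-2.89)^i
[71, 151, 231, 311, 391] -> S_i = 71 + 80*i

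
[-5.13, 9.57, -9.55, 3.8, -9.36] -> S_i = Random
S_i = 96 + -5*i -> [96, 91, 86, 81, 76]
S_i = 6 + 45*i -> [6, 51, 96, 141, 186]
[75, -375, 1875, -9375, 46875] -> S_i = 75*-5^i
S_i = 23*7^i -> [23, 161, 1127, 7889, 55223]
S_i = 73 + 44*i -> [73, 117, 161, 205, 249]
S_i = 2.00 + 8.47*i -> [2.0, 10.47, 18.94, 27.41, 35.88]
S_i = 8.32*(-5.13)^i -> [8.32, -42.68, 218.96, -1123.25, 5762.26]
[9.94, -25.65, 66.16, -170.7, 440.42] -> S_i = 9.94*(-2.58)^i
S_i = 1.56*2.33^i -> [1.56, 3.63, 8.47, 19.73, 45.98]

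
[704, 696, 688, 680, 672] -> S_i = 704 + -8*i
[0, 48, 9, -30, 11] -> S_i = Random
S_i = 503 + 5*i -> [503, 508, 513, 518, 523]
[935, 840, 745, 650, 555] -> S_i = 935 + -95*i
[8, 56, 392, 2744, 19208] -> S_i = 8*7^i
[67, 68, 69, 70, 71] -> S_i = 67 + 1*i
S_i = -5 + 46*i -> [-5, 41, 87, 133, 179]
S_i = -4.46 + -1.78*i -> [-4.46, -6.24, -8.02, -9.8, -11.58]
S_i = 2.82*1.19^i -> [2.82, 3.36, 3.99, 4.75, 5.66]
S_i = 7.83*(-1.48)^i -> [7.83, -11.59, 17.15, -25.38, 37.57]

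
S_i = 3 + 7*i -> [3, 10, 17, 24, 31]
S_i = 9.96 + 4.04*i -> [9.96, 14.0, 18.04, 22.08, 26.12]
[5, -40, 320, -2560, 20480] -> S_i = 5*-8^i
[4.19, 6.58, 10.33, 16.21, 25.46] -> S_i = 4.19*1.57^i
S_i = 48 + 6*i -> [48, 54, 60, 66, 72]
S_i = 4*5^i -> [4, 20, 100, 500, 2500]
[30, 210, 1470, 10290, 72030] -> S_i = 30*7^i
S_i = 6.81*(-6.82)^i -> [6.81, -46.44, 316.75, -2160.23, 14732.78]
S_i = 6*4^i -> [6, 24, 96, 384, 1536]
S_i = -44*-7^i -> [-44, 308, -2156, 15092, -105644]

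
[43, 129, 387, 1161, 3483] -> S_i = 43*3^i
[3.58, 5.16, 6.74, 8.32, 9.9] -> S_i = 3.58 + 1.58*i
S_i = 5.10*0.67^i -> [5.1, 3.42, 2.29, 1.53, 1.03]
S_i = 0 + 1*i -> [0, 1, 2, 3, 4]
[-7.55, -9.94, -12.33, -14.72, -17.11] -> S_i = -7.55 + -2.39*i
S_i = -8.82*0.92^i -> [-8.82, -8.11, -7.47, -6.87, -6.32]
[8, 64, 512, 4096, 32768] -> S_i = 8*8^i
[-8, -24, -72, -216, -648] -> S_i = -8*3^i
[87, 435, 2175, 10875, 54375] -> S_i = 87*5^i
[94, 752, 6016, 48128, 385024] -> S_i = 94*8^i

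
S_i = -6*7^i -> [-6, -42, -294, -2058, -14406]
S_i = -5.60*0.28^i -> [-5.6, -1.57, -0.44, -0.12, -0.03]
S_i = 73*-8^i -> [73, -584, 4672, -37376, 299008]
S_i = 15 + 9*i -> [15, 24, 33, 42, 51]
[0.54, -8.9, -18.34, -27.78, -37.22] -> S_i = 0.54 + -9.44*i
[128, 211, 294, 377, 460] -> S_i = 128 + 83*i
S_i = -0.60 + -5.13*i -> [-0.6, -5.73, -10.86, -15.99, -21.12]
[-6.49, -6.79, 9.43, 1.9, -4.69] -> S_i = Random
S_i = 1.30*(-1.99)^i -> [1.3, -2.59, 5.15, -10.24, 20.39]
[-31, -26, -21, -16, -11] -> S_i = -31 + 5*i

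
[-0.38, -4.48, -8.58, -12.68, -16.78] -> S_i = -0.38 + -4.10*i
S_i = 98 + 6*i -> [98, 104, 110, 116, 122]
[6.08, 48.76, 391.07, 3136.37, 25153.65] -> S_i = 6.08*8.02^i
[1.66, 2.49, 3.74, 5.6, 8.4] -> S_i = 1.66*1.50^i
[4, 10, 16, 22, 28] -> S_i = 4 + 6*i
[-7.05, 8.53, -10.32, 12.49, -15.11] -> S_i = -7.05*(-1.21)^i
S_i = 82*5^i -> [82, 410, 2050, 10250, 51250]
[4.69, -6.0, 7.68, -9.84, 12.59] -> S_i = 4.69*(-1.28)^i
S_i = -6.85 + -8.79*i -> [-6.85, -15.64, -24.43, -33.22, -42.01]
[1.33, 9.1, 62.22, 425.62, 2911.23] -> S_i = 1.33*6.84^i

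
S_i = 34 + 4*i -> [34, 38, 42, 46, 50]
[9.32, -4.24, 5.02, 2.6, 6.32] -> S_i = Random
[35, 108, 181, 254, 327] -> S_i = 35 + 73*i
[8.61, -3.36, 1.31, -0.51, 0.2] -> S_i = 8.61*(-0.39)^i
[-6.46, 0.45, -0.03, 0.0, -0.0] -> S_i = -6.46*(-0.07)^i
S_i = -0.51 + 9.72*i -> [-0.51, 9.21, 18.93, 28.65, 38.37]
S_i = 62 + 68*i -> [62, 130, 198, 266, 334]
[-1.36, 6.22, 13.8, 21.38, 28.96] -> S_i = -1.36 + 7.58*i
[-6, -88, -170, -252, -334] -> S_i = -6 + -82*i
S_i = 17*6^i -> [17, 102, 612, 3672, 22032]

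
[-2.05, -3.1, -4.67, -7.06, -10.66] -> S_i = -2.05*1.51^i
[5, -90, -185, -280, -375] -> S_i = 5 + -95*i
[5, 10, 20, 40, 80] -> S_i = 5*2^i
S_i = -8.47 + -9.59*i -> [-8.47, -18.06, -27.65, -37.24, -46.83]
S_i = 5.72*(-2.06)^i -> [5.72, -11.78, 24.27, -50.0, 103.01]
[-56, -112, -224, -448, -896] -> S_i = -56*2^i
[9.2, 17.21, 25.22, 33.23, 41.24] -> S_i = 9.20 + 8.01*i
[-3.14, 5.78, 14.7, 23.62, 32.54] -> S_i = -3.14 + 8.92*i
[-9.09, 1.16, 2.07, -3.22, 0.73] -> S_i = Random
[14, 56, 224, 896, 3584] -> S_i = 14*4^i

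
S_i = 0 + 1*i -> [0, 1, 2, 3, 4]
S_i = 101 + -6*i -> [101, 95, 89, 83, 77]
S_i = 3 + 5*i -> [3, 8, 13, 18, 23]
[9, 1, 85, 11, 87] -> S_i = Random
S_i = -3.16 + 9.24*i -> [-3.16, 6.08, 15.32, 24.56, 33.8]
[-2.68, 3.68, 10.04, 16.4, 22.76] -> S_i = -2.68 + 6.36*i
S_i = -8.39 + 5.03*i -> [-8.39, -3.36, 1.67, 6.7, 11.73]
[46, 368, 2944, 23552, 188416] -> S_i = 46*8^i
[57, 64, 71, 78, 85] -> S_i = 57 + 7*i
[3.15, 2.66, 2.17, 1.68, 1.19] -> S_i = 3.15 + -0.49*i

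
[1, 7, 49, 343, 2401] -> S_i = 1*7^i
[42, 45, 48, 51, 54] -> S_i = 42 + 3*i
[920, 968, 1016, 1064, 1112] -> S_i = 920 + 48*i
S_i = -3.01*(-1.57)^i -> [-3.01, 4.73, -7.42, 11.65, -18.29]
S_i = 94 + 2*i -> [94, 96, 98, 100, 102]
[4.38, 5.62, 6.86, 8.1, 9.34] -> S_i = 4.38 + 1.24*i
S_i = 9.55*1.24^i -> [9.55, 11.84, 14.68, 18.21, 22.58]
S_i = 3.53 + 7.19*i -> [3.53, 10.72, 17.91, 25.1, 32.29]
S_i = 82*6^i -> [82, 492, 2952, 17712, 106272]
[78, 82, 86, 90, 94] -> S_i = 78 + 4*i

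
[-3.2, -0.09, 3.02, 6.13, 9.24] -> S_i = -3.20 + 3.11*i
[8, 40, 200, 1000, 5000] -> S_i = 8*5^i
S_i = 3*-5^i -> [3, -15, 75, -375, 1875]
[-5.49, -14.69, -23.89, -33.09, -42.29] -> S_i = -5.49 + -9.20*i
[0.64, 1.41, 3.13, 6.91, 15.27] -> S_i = 0.64*2.21^i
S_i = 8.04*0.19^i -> [8.04, 1.53, 0.29, 0.06, 0.01]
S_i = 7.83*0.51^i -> [7.83, 3.99, 2.04, 1.04, 0.53]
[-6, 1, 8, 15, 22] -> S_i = -6 + 7*i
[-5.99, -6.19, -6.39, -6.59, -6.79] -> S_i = -5.99 + -0.20*i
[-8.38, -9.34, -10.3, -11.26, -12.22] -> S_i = -8.38 + -0.96*i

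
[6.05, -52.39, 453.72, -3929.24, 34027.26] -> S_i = 6.05*(-8.66)^i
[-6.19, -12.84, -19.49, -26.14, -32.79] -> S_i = -6.19 + -6.65*i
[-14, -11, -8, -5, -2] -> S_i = -14 + 3*i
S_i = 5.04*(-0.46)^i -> [5.04, -2.32, 1.07, -0.49, 0.23]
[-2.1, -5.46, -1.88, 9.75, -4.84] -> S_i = Random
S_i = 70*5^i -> [70, 350, 1750, 8750, 43750]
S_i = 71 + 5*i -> [71, 76, 81, 86, 91]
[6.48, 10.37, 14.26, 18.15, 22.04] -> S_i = 6.48 + 3.89*i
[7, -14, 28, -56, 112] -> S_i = 7*-2^i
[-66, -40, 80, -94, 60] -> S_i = Random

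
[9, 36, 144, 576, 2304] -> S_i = 9*4^i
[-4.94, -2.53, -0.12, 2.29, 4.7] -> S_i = -4.94 + 2.41*i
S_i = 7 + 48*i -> [7, 55, 103, 151, 199]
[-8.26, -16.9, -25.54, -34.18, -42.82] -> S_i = -8.26 + -8.64*i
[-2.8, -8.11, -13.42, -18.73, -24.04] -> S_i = -2.80 + -5.31*i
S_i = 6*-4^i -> [6, -24, 96, -384, 1536]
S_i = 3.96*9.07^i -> [3.96, 35.92, 325.77, 2954.72, 26799.35]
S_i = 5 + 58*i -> [5, 63, 121, 179, 237]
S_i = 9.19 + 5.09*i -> [9.19, 14.28, 19.37, 24.46, 29.55]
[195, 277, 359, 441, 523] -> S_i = 195 + 82*i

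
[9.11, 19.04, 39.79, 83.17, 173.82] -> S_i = 9.11*2.09^i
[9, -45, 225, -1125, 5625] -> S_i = 9*-5^i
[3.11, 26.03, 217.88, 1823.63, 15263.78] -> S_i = 3.11*8.37^i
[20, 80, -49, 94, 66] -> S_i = Random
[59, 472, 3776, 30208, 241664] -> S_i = 59*8^i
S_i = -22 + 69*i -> [-22, 47, 116, 185, 254]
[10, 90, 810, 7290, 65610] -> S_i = 10*9^i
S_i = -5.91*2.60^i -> [-5.91, -15.37, -39.95, -103.87, -270.07]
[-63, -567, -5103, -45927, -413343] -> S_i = -63*9^i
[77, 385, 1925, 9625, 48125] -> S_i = 77*5^i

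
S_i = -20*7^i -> [-20, -140, -980, -6860, -48020]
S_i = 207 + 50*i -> [207, 257, 307, 357, 407]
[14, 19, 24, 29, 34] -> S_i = 14 + 5*i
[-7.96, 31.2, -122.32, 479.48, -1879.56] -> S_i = -7.96*(-3.92)^i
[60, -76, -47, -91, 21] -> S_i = Random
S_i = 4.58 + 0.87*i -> [4.58, 5.45, 6.32, 7.19, 8.06]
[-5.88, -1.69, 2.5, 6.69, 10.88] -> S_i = -5.88 + 4.19*i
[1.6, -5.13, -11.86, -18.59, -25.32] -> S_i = 1.60 + -6.73*i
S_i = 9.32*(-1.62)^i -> [9.32, -15.1, 24.46, -39.62, 64.19]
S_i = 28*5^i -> [28, 140, 700, 3500, 17500]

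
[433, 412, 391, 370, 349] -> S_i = 433 + -21*i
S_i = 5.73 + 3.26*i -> [5.73, 8.99, 12.25, 15.51, 18.77]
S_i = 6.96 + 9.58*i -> [6.96, 16.54, 26.12, 35.7, 45.28]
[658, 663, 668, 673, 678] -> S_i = 658 + 5*i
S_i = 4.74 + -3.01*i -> [4.74, 1.73, -1.28, -4.29, -7.3]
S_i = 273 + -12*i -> [273, 261, 249, 237, 225]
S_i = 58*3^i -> [58, 174, 522, 1566, 4698]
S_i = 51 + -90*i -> [51, -39, -129, -219, -309]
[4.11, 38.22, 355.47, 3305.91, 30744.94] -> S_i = 4.11*9.30^i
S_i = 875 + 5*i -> [875, 880, 885, 890, 895]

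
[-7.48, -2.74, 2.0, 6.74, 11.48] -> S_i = -7.48 + 4.74*i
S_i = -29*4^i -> [-29, -116, -464, -1856, -7424]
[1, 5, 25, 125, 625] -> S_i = 1*5^i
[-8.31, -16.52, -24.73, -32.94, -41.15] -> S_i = -8.31 + -8.21*i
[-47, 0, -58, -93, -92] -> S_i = Random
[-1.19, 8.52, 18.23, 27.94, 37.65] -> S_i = -1.19 + 9.71*i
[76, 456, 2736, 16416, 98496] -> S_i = 76*6^i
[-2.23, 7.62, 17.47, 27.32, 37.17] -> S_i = -2.23 + 9.85*i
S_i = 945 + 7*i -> [945, 952, 959, 966, 973]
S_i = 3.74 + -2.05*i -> [3.74, 1.69, -0.36, -2.41, -4.46]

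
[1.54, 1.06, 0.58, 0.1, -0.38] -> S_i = 1.54 + -0.48*i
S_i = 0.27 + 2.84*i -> [0.27, 3.11, 5.95, 8.79, 11.63]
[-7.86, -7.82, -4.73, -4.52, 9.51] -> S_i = Random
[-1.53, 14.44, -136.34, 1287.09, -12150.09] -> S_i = -1.53*(-9.44)^i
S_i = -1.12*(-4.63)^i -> [-1.12, 5.19, -24.01, 111.16, -514.69]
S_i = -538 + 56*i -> [-538, -482, -426, -370, -314]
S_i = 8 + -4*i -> [8, 4, 0, -4, -8]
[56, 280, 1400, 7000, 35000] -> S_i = 56*5^i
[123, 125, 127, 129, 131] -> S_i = 123 + 2*i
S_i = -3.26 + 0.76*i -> [-3.26, -2.5, -1.74, -0.98, -0.22]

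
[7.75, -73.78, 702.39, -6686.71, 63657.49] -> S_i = 7.75*(-9.52)^i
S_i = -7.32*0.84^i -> [-7.32, -6.15, -5.16, -4.34, -3.64]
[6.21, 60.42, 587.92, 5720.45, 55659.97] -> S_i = 6.21*9.73^i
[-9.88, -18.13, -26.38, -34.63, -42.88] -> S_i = -9.88 + -8.25*i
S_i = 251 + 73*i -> [251, 324, 397, 470, 543]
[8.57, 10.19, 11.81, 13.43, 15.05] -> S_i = 8.57 + 1.62*i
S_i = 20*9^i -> [20, 180, 1620, 14580, 131220]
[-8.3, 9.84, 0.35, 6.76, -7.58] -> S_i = Random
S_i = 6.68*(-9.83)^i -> [6.68, -65.66, 645.48, -6345.08, 62372.12]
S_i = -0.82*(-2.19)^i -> [-0.82, 1.8, -3.93, 8.61, -18.86]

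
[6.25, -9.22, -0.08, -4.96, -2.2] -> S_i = Random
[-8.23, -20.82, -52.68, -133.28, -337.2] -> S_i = -8.23*2.53^i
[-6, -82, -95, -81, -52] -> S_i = Random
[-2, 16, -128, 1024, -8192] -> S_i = -2*-8^i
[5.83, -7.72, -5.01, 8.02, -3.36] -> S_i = Random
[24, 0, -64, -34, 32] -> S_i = Random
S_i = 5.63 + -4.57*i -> [5.63, 1.06, -3.51, -8.08, -12.65]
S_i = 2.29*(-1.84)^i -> [2.29, -4.21, 7.75, -14.27, 26.25]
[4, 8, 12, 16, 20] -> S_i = 4 + 4*i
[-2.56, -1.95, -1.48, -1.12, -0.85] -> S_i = -2.56*0.76^i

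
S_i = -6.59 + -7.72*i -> [-6.59, -14.31, -22.03, -29.75, -37.47]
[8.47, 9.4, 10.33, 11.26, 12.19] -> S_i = 8.47 + 0.93*i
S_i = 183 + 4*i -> [183, 187, 191, 195, 199]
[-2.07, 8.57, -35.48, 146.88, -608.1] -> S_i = -2.07*(-4.14)^i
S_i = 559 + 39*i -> [559, 598, 637, 676, 715]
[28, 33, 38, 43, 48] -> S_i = 28 + 5*i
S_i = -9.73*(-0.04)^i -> [-9.73, 0.39, -0.02, 0.0, -0.0]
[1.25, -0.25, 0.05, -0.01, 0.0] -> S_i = 1.25*(-0.20)^i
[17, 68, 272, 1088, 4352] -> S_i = 17*4^i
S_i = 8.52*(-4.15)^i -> [8.52, -35.36, 146.74, -608.95, 2527.16]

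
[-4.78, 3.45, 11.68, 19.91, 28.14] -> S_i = -4.78 + 8.23*i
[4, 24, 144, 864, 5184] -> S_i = 4*6^i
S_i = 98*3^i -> [98, 294, 882, 2646, 7938]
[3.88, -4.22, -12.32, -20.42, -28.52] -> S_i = 3.88 + -8.10*i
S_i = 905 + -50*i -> [905, 855, 805, 755, 705]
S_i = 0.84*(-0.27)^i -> [0.84, -0.23, 0.06, -0.02, 0.0]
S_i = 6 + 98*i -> [6, 104, 202, 300, 398]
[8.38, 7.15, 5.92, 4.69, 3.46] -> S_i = 8.38 + -1.23*i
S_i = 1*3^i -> [1, 3, 9, 27, 81]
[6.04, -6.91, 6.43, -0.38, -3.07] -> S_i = Random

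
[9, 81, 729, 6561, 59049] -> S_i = 9*9^i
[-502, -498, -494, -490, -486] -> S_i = -502 + 4*i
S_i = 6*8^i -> [6, 48, 384, 3072, 24576]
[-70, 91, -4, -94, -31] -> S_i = Random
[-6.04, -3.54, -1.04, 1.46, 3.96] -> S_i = -6.04 + 2.50*i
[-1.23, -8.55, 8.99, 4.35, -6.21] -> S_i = Random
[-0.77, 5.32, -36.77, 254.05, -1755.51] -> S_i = -0.77*(-6.91)^i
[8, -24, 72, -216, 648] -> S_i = 8*-3^i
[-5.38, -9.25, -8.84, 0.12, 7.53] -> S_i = Random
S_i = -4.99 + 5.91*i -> [-4.99, 0.92, 6.83, 12.74, 18.65]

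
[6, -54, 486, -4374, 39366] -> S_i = 6*-9^i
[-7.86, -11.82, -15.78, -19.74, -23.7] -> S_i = -7.86 + -3.96*i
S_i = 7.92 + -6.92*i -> [7.92, 1.0, -5.92, -12.84, -19.76]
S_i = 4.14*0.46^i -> [4.14, 1.9, 0.88, 0.4, 0.19]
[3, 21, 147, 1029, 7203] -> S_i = 3*7^i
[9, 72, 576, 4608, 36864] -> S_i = 9*8^i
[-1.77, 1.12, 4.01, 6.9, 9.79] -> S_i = -1.77 + 2.89*i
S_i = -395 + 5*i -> [-395, -390, -385, -380, -375]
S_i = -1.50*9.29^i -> [-1.5, -13.93, -129.46, -1202.65, -11172.6]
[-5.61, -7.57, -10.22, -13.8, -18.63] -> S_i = -5.61*1.35^i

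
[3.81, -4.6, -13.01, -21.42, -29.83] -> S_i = 3.81 + -8.41*i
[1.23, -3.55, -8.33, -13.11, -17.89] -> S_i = 1.23 + -4.78*i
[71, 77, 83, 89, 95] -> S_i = 71 + 6*i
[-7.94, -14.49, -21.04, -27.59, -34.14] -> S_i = -7.94 + -6.55*i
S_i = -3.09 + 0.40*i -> [-3.09, -2.69, -2.29, -1.89, -1.49]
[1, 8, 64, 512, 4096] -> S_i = 1*8^i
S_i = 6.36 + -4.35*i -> [6.36, 2.01, -2.34, -6.69, -11.04]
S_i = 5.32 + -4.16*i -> [5.32, 1.16, -3.0, -7.16, -11.32]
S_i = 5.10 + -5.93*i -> [5.1, -0.83, -6.76, -12.69, -18.62]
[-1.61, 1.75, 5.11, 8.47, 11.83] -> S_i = -1.61 + 3.36*i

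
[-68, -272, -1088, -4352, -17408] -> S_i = -68*4^i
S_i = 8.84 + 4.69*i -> [8.84, 13.53, 18.22, 22.91, 27.6]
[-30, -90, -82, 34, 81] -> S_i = Random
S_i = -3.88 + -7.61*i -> [-3.88, -11.49, -19.1, -26.71, -34.32]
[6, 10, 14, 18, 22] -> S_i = 6 + 4*i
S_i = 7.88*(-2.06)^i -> [7.88, -16.23, 33.44, -68.89, 141.9]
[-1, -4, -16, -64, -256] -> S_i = -1*4^i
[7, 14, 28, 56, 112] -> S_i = 7*2^i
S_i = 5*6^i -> [5, 30, 180, 1080, 6480]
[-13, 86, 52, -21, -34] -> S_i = Random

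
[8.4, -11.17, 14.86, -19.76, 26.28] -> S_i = 8.40*(-1.33)^i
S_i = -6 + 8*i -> [-6, 2, 10, 18, 26]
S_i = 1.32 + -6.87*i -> [1.32, -5.55, -12.42, -19.29, -26.16]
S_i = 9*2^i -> [9, 18, 36, 72, 144]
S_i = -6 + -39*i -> [-6, -45, -84, -123, -162]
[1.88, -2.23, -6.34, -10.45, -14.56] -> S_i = 1.88 + -4.11*i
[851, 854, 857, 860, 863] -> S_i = 851 + 3*i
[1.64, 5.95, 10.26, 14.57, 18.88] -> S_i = 1.64 + 4.31*i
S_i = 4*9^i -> [4, 36, 324, 2916, 26244]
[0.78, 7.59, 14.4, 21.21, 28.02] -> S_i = 0.78 + 6.81*i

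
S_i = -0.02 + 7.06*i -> [-0.02, 7.04, 14.1, 21.16, 28.22]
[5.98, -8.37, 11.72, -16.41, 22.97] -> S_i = 5.98*(-1.40)^i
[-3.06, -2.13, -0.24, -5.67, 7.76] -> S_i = Random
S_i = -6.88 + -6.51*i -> [-6.88, -13.39, -19.9, -26.41, -32.92]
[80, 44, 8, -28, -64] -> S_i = 80 + -36*i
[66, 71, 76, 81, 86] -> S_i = 66 + 5*i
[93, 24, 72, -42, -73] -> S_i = Random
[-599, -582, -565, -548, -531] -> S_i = -599 + 17*i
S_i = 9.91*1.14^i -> [9.91, 11.3, 12.88, 14.68, 16.74]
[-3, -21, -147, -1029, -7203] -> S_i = -3*7^i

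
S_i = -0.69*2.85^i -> [-0.69, -1.97, -5.6, -15.97, -45.52]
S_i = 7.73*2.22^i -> [7.73, 17.16, 38.1, 84.57, 187.75]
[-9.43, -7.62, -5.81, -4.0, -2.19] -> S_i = -9.43 + 1.81*i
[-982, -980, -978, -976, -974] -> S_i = -982 + 2*i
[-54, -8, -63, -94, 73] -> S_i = Random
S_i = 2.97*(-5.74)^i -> [2.97, -17.05, 97.85, -561.68, 3224.07]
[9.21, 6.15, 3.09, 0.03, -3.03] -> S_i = 9.21 + -3.06*i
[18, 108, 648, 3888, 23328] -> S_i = 18*6^i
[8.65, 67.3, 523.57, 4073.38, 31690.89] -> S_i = 8.65*7.78^i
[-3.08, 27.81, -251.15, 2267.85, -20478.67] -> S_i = -3.08*(-9.03)^i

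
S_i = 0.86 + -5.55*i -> [0.86, -4.69, -10.24, -15.79, -21.34]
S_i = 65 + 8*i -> [65, 73, 81, 89, 97]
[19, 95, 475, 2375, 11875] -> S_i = 19*5^i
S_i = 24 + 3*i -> [24, 27, 30, 33, 36]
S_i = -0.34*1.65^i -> [-0.34, -0.56, -0.93, -1.53, -2.52]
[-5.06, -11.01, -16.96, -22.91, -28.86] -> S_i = -5.06 + -5.95*i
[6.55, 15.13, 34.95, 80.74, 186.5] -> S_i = 6.55*2.31^i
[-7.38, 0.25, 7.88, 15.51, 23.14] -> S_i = -7.38 + 7.63*i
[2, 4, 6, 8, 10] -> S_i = 2 + 2*i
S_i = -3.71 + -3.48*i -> [-3.71, -7.19, -10.67, -14.15, -17.63]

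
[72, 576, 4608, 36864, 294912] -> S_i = 72*8^i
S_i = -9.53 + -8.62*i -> [-9.53, -18.15, -26.77, -35.39, -44.01]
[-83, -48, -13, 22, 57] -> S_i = -83 + 35*i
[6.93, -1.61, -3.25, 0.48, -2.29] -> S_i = Random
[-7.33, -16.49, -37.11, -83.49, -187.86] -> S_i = -7.33*2.25^i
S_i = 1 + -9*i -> [1, -8, -17, -26, -35]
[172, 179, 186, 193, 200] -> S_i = 172 + 7*i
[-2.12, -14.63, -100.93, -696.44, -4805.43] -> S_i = -2.12*6.90^i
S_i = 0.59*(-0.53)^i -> [0.59, -0.31, 0.17, -0.09, 0.05]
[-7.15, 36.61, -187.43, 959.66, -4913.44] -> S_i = -7.15*(-5.12)^i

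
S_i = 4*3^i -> [4, 12, 36, 108, 324]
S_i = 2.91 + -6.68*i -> [2.91, -3.77, -10.45, -17.13, -23.81]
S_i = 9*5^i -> [9, 45, 225, 1125, 5625]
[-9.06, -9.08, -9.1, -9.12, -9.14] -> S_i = -9.06 + -0.02*i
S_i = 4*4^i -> [4, 16, 64, 256, 1024]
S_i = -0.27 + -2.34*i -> [-0.27, -2.61, -4.95, -7.29, -9.63]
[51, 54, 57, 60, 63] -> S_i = 51 + 3*i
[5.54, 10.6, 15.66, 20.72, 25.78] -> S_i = 5.54 + 5.06*i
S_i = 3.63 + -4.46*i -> [3.63, -0.83, -5.29, -9.75, -14.21]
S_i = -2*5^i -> [-2, -10, -50, -250, -1250]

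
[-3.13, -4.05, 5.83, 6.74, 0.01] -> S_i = Random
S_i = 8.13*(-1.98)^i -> [8.13, -16.1, 31.87, -63.11, 124.95]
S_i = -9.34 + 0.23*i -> [-9.34, -9.11, -8.88, -8.65, -8.42]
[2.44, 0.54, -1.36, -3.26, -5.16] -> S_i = 2.44 + -1.90*i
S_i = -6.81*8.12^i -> [-6.81, -55.3, -449.01, -3645.99, -29605.42]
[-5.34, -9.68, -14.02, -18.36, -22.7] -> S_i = -5.34 + -4.34*i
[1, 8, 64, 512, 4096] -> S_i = 1*8^i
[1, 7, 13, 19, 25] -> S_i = 1 + 6*i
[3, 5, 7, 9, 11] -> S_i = 3 + 2*i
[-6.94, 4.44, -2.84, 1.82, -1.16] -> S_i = -6.94*(-0.64)^i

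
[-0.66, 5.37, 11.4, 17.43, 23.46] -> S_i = -0.66 + 6.03*i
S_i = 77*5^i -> [77, 385, 1925, 9625, 48125]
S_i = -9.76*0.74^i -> [-9.76, -7.22, -5.34, -3.95, -2.93]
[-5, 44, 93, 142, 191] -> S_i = -5 + 49*i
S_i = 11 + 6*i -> [11, 17, 23, 29, 35]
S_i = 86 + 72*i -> [86, 158, 230, 302, 374]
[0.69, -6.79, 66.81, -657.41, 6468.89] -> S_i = 0.69*(-9.84)^i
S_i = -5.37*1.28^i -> [-5.37, -6.87, -8.8, -11.26, -14.41]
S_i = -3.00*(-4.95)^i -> [-3.0, 14.85, -73.51, 363.86, -1801.12]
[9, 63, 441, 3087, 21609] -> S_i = 9*7^i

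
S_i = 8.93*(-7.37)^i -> [8.93, -65.81, 485.05, -3574.82, 26346.41]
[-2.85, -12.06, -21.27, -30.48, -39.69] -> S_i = -2.85 + -9.21*i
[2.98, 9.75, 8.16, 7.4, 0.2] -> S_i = Random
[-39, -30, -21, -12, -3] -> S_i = -39 + 9*i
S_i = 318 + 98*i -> [318, 416, 514, 612, 710]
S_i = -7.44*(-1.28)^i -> [-7.44, 9.52, -12.19, 15.6, -19.97]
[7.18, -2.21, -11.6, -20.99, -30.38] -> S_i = 7.18 + -9.39*i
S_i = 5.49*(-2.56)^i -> [5.49, -14.05, 35.98, -92.11, 235.79]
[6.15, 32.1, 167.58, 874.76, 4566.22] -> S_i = 6.15*5.22^i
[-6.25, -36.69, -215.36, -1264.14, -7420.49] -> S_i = -6.25*5.87^i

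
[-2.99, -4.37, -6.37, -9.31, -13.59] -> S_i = -2.99*1.46^i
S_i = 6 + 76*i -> [6, 82, 158, 234, 310]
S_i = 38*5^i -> [38, 190, 950, 4750, 23750]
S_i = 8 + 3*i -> [8, 11, 14, 17, 20]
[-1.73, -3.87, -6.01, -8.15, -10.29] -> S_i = -1.73 + -2.14*i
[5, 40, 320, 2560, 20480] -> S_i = 5*8^i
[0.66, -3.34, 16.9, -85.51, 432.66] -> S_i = 0.66*(-5.06)^i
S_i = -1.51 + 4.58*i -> [-1.51, 3.07, 7.65, 12.23, 16.81]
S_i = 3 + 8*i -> [3, 11, 19, 27, 35]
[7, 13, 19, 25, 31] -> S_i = 7 + 6*i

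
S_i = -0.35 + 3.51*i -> [-0.35, 3.16, 6.67, 10.18, 13.69]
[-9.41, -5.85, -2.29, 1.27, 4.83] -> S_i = -9.41 + 3.56*i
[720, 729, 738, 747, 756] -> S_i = 720 + 9*i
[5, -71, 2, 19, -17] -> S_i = Random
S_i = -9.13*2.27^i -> [-9.13, -20.73, -47.05, -106.79, -242.42]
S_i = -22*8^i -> [-22, -176, -1408, -11264, -90112]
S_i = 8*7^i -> [8, 56, 392, 2744, 19208]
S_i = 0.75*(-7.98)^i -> [0.75, -5.98, 47.76, -381.13, 3041.4]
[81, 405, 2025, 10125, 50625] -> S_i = 81*5^i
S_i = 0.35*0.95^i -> [0.35, 0.33, 0.32, 0.3, 0.29]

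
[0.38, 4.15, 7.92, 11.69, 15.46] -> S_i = 0.38 + 3.77*i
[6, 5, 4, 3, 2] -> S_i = 6 + -1*i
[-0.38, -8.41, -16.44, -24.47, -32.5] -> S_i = -0.38 + -8.03*i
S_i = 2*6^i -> [2, 12, 72, 432, 2592]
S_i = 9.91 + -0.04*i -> [9.91, 9.87, 9.83, 9.79, 9.75]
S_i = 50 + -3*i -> [50, 47, 44, 41, 38]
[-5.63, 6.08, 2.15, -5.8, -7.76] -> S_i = Random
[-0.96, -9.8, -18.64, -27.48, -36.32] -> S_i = -0.96 + -8.84*i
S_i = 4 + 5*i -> [4, 9, 14, 19, 24]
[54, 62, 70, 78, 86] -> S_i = 54 + 8*i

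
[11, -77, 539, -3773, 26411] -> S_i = 11*-7^i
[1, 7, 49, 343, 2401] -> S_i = 1*7^i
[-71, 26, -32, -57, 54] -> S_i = Random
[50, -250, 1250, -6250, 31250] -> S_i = 50*-5^i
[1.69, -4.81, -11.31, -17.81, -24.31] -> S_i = 1.69 + -6.50*i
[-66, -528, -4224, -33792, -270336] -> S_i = -66*8^i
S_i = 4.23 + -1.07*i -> [4.23, 3.16, 2.09, 1.02, -0.05]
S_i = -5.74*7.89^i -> [-5.74, -45.29, -357.33, -2819.31, -22244.36]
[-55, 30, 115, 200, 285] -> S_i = -55 + 85*i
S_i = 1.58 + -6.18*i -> [1.58, -4.6, -10.78, -16.96, -23.14]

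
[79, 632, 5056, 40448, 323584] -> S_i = 79*8^i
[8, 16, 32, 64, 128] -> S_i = 8*2^i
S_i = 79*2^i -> [79, 158, 316, 632, 1264]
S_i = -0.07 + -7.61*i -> [-0.07, -7.68, -15.29, -22.9, -30.51]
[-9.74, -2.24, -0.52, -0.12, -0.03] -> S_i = -9.74*0.23^i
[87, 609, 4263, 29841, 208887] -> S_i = 87*7^i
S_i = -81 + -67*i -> [-81, -148, -215, -282, -349]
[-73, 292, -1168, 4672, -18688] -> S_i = -73*-4^i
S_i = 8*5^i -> [8, 40, 200, 1000, 5000]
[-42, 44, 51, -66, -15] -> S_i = Random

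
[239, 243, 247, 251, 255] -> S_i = 239 + 4*i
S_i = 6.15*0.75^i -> [6.15, 4.61, 3.46, 2.59, 1.95]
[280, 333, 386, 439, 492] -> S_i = 280 + 53*i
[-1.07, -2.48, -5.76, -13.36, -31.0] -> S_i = -1.07*2.32^i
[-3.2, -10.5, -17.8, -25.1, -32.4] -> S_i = -3.20 + -7.30*i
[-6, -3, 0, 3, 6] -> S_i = -6 + 3*i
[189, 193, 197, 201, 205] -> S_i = 189 + 4*i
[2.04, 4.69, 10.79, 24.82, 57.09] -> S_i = 2.04*2.30^i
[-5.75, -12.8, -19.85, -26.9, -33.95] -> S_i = -5.75 + -7.05*i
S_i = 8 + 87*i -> [8, 95, 182, 269, 356]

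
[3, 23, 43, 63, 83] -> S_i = 3 + 20*i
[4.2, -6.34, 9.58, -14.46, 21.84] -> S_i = 4.20*(-1.51)^i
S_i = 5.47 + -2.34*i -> [5.47, 3.13, 0.79, -1.55, -3.89]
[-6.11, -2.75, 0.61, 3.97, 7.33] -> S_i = -6.11 + 3.36*i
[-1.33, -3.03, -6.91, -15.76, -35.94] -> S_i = -1.33*2.28^i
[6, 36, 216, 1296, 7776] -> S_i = 6*6^i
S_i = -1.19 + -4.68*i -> [-1.19, -5.87, -10.55, -15.23, -19.91]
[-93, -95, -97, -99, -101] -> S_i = -93 + -2*i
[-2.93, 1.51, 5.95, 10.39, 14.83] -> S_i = -2.93 + 4.44*i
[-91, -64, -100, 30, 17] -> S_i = Random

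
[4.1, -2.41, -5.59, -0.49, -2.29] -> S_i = Random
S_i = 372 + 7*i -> [372, 379, 386, 393, 400]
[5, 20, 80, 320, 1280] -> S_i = 5*4^i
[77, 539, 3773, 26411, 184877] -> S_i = 77*7^i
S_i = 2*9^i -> [2, 18, 162, 1458, 13122]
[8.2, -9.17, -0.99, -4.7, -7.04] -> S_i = Random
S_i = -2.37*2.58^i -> [-2.37, -6.11, -15.78, -40.7, -105.01]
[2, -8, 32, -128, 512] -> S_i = 2*-4^i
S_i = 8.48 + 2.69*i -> [8.48, 11.17, 13.86, 16.55, 19.24]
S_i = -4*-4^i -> [-4, 16, -64, 256, -1024]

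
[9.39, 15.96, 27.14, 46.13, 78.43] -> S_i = 9.39*1.70^i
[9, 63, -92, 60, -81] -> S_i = Random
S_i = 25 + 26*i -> [25, 51, 77, 103, 129]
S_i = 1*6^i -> [1, 6, 36, 216, 1296]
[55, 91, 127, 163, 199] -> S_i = 55 + 36*i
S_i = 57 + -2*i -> [57, 55, 53, 51, 49]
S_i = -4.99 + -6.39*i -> [-4.99, -11.38, -17.77, -24.16, -30.55]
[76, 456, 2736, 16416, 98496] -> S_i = 76*6^i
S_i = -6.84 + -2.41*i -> [-6.84, -9.25, -11.66, -14.07, -16.48]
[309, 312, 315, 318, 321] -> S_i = 309 + 3*i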